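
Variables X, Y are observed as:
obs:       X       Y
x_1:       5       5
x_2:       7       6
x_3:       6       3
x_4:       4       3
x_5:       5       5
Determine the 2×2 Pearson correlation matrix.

Step 1 — column means:
  mean(X) = (5 + 7 + 6 + 4 + 5) / 5 = 27/5 = 5.4
  mean(Y) = (5 + 6 + 3 + 3 + 5) / 5 = 22/5 = 4.4

Step 2 — sample variances and covariances s[i,j] = (1/(n-1)) · Σ_k (x_{k,i} - mean_i) · (x_{k,j} - mean_j), with n-1 = 4:
  s[X,X] = ((-0.4)·(-0.4) + (1.6)·(1.6) + (0.6)·(0.6) + (-1.4)·(-1.4) + (-0.4)·(-0.4)) / 4 = 5.2/4 = 1.3
  s[X,Y] = ((-0.4)·(0.6) + (1.6)·(1.6) + (0.6)·(-1.4) + (-1.4)·(-1.4) + (-0.4)·(0.6)) / 4 = 3.2/4 = 0.8
  s[Y,Y] = ((0.6)·(0.6) + (1.6)·(1.6) + (-1.4)·(-1.4) + (-1.4)·(-1.4) + (0.6)·(0.6)) / 4 = 7.2/4 = 1.8
  Sample standard deviations s_i = √(s[i,i]):
  s(X) = √(1.3) = 1.1402
  s(Y) = √(1.8) = 1.3416

Step 3 — r_{ij} = s_{ij} / (s_i · s_j):
  r[X,X] = 1 (diagonal).
  r[X,Y] = 0.8 / (1.1402 · 1.3416) = 0.8 / 1.5297 = 0.523
  r[Y,Y] = 1 (diagonal).

R is symmetric with unit diagonal. Assembling:

R = [[1, 0.523],
 [0.523, 1]]


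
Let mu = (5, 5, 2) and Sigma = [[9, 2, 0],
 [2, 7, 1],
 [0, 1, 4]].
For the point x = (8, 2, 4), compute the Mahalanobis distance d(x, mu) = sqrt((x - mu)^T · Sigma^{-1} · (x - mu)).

Step 1 — centre the observation: (x - mu) = (3, -3, 2).

Step 2 — invert Sigma (cofactor / det for 3×3, or solve directly):
  Sigma^{-1} = [[0.1189, -0.0352, 0.0088],
 [-0.0352, 0.1586, -0.0396],
 [0.0088, -0.0396, 0.2599]].

Step 3 — form the quadratic (x - mu)^T · Sigma^{-1} · (x - mu):
  Sigma^{-1} · (x - mu) = (0.4802, -0.6608, 0.6652).
  (x - mu)^T · [Sigma^{-1} · (x - mu)] = (3)·(0.4802) + (-3)·(-0.6608) + (2)·(0.6652) = 4.7533.

Step 4 — take square root: d = √(4.7533) ≈ 2.1802.

d(x, mu) = √(4.7533) ≈ 2.1802


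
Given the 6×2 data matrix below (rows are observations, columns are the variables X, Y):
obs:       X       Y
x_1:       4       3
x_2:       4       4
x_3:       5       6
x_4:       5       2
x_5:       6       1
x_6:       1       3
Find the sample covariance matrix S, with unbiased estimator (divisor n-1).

Step 1 — column means:
  mean(X) = (4 + 4 + 5 + 5 + 6 + 1) / 6 = 25/6 = 4.1667
  mean(Y) = (3 + 4 + 6 + 2 + 1 + 3) / 6 = 19/6 = 3.1667

Step 2 — sample covariance S[i,j] = (1/(n-1)) · Σ_k (x_{k,i} - mean_i) · (x_{k,j} - mean_j), with n-1 = 5.
  S[X,X] = ((-0.1667)·(-0.1667) + (-0.1667)·(-0.1667) + (0.8333)·(0.8333) + (0.8333)·(0.8333) + (1.8333)·(1.8333) + (-3.1667)·(-3.1667)) / 5 = 14.8333/5 = 2.9667
  S[X,Y] = ((-0.1667)·(-0.1667) + (-0.1667)·(0.8333) + (0.8333)·(2.8333) + (0.8333)·(-1.1667) + (1.8333)·(-2.1667) + (-3.1667)·(-0.1667)) / 5 = -2.1667/5 = -0.4333
  S[Y,Y] = ((-0.1667)·(-0.1667) + (0.8333)·(0.8333) + (2.8333)·(2.8333) + (-1.1667)·(-1.1667) + (-2.1667)·(-2.1667) + (-0.1667)·(-0.1667)) / 5 = 14.8333/5 = 2.9667

S is symmetric (S[j,i] = S[i,j]). Assembling:

S = [[2.9667, -0.4333],
 [-0.4333, 2.9667]]


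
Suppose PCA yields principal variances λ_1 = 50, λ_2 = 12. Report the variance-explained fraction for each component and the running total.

Step 1 — total variance = trace(Sigma) = Σ λ_i = 50 + 12 = 62.

Step 2 — fraction explained by component i = λ_i / Σ λ:
  PC1: 50/62 = 0.8065
  PC2: 12/62 = 0.1935

Step 3 — cumulative fraction after k components = (λ_1 + ... + λ_k) / Σ λ:
  k = 1: 50/62 = 0.8065
  k = 2: (50 + 12)/62 = 62/62 = 1

Summary (fraction, with percent):

explained: PC1 0.8065 (80.65%), PC2 0.1935 (19.35%);  cumulative: 0.8065, 1


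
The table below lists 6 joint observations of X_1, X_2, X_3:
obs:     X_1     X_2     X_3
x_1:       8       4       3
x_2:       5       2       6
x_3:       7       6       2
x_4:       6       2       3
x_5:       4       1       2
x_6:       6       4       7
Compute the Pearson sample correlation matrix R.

Step 1 — column means:
  mean(X_1) = (8 + 5 + 7 + 6 + 4 + 6) / 6 = 36/6 = 6
  mean(X_2) = (4 + 2 + 6 + 2 + 1 + 4) / 6 = 19/6 = 3.1667
  mean(X_3) = (3 + 6 + 2 + 3 + 2 + 7) / 6 = 23/6 = 3.8333

Step 2 — sample variances and covariances s[i,j] = (1/(n-1)) · Σ_k (x_{k,i} - mean_i) · (x_{k,j} - mean_j), with n-1 = 5:
  s[X_1,X_1] = ((2)·(2) + (-1)·(-1) + (1)·(1) + (0)·(0) + (-2)·(-2) + (0)·(0)) / 5 = 10/5 = 2
  s[X_1,X_2] = ((2)·(0.8333) + (-1)·(-1.1667) + (1)·(2.8333) + (0)·(-1.1667) + (-2)·(-2.1667) + (0)·(0.8333)) / 5 = 10/5 = 2
  s[X_1,X_3] = ((2)·(-0.8333) + (-1)·(2.1667) + (1)·(-1.8333) + (0)·(-0.8333) + (-2)·(-1.8333) + (0)·(3.1667)) / 5 = -2/5 = -0.4
  s[X_2,X_2] = ((0.8333)·(0.8333) + (-1.1667)·(-1.1667) + (2.8333)·(2.8333) + (-1.1667)·(-1.1667) + (-2.1667)·(-2.1667) + (0.8333)·(0.8333)) / 5 = 16.8333/5 = 3.3667
  s[X_2,X_3] = ((0.8333)·(-0.8333) + (-1.1667)·(2.1667) + (2.8333)·(-1.8333) + (-1.1667)·(-0.8333) + (-2.1667)·(-1.8333) + (0.8333)·(3.1667)) / 5 = -0.8333/5 = -0.1667
  s[X_3,X_3] = ((-0.8333)·(-0.8333) + (2.1667)·(2.1667) + (-1.8333)·(-1.8333) + (-0.8333)·(-0.8333) + (-1.8333)·(-1.8333) + (3.1667)·(3.1667)) / 5 = 22.8333/5 = 4.5667
  Sample standard deviations s_i = √(s[i,i]):
  s(X_1) = √(2) = 1.4142
  s(X_2) = √(3.3667) = 1.8348
  s(X_3) = √(4.5667) = 2.137

Step 3 — r_{ij} = s_{ij} / (s_i · s_j):
  r[X_1,X_1] = 1 (diagonal).
  r[X_1,X_2] = 2 / (1.4142 · 1.8348) = 2 / 2.5949 = 0.7708
  r[X_1,X_3] = -0.4 / (1.4142 · 2.137) = -0.4 / 3.0221 = -0.1324
  r[X_2,X_2] = 1 (diagonal).
  r[X_2,X_3] = -0.1667 / (1.8348 · 2.137) = -0.1667 / 3.921 = -0.0425
  r[X_3,X_3] = 1 (diagonal).

R is symmetric with unit diagonal. Assembling:

R = [[1, 0.7708, -0.1324],
 [0.7708, 1, -0.0425],
 [-0.1324, -0.0425, 1]]


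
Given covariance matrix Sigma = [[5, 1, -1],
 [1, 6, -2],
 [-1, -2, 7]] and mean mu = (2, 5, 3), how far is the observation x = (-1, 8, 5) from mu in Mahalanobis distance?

Step 1 — centre the observation: (x - mu) = (-3, 3, 2).

Step 2 — invert Sigma (cofactor / det for 3×3, or solve directly):
  Sigma^{-1} = [[0.2099, -0.0276, 0.0221],
 [-0.0276, 0.1878, 0.0497],
 [0.0221, 0.0497, 0.1602]].

Step 3 — form the quadratic (x - mu)^T · Sigma^{-1} · (x - mu):
  Sigma^{-1} · (x - mu) = (-0.6685, 0.7459, 0.4033).
  (x - mu)^T · [Sigma^{-1} · (x - mu)] = (-3)·(-0.6685) + (3)·(0.7459) + (2)·(0.4033) = 5.0497.

Step 4 — take square root: d = √(5.0497) ≈ 2.2472.

d(x, mu) = √(5.0497) ≈ 2.2472


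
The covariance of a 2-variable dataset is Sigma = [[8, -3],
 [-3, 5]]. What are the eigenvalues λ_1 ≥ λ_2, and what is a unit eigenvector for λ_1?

Step 1 — characteristic polynomial of 2×2 Sigma:
  det(Sigma - λI) = λ² - trace · λ + det = 0.
  trace = 8 + 5 = 13, det = 8·5 - (-3)² = 31.
Step 2 — discriminant:
  Δ = trace² - 4·det = 169 - 124 = 45.
Step 3 — eigenvalues:
  λ = (trace ± √Δ)/2 = (13 ± 6.7082)/2,
  λ_1 = 9.8541,  λ_2 = 3.1459.

Step 4 — unit eigenvector for λ_1: solve (Sigma - λ_1 I)v = 0. First row:
  (8 - 9.8541)·v_x + (-3)·v_y = 0, i.e. (-1.8541)·v_x + (-3)·v_y = 0,
  so v ∝ (b, λ_1 - a) = (-3, 1.8541); multiply by -1 so the first entry is positive: u = (3, -1.8541).
  ||u|| = √((3)² + (-1.8541)²) = √(12.4377) ≈ 3.5267,
  v_1 = u/||u|| ≈ (0.8507, -0.5257) (||v_1|| = 1).

λ_1 = 9.8541,  λ_2 = 3.1459;  v_1 ≈ (0.8507, -0.5257)


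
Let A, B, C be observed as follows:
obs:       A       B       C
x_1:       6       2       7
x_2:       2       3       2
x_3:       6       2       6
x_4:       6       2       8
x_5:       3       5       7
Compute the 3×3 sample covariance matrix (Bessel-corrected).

Step 1 — column means:
  mean(A) = (6 + 2 + 6 + 6 + 3) / 5 = 23/5 = 4.6
  mean(B) = (2 + 3 + 2 + 2 + 5) / 5 = 14/5 = 2.8
  mean(C) = (7 + 2 + 6 + 8 + 7) / 5 = 30/5 = 6

Step 2 — sample covariance S[i,j] = (1/(n-1)) · Σ_k (x_{k,i} - mean_i) · (x_{k,j} - mean_j), with n-1 = 4.
  S[A,A] = ((1.4)·(1.4) + (-2.6)·(-2.6) + (1.4)·(1.4) + (1.4)·(1.4) + (-1.6)·(-1.6)) / 4 = 15.2/4 = 3.8
  S[A,B] = ((1.4)·(-0.8) + (-2.6)·(0.2) + (1.4)·(-0.8) + (1.4)·(-0.8) + (-1.6)·(2.2)) / 4 = -7.4/4 = -1.85
  S[A,C] = ((1.4)·(1) + (-2.6)·(-4) + (1.4)·(0) + (1.4)·(2) + (-1.6)·(1)) / 4 = 13/4 = 3.25
  S[B,B] = ((-0.8)·(-0.8) + (0.2)·(0.2) + (-0.8)·(-0.8) + (-0.8)·(-0.8) + (2.2)·(2.2)) / 4 = 6.8/4 = 1.7
  S[B,C] = ((-0.8)·(1) + (0.2)·(-4) + (-0.8)·(0) + (-0.8)·(2) + (2.2)·(1)) / 4 = -1/4 = -0.25
  S[C,C] = ((1)·(1) + (-4)·(-4) + (0)·(0) + (2)·(2) + (1)·(1)) / 4 = 22/4 = 5.5

S is symmetric (S[j,i] = S[i,j]). Assembling:

S = [[3.8, -1.85, 3.25],
 [-1.85, 1.7, -0.25],
 [3.25, -0.25, 5.5]]


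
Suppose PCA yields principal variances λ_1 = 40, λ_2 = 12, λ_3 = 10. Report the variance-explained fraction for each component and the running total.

Step 1 — total variance = trace(Sigma) = Σ λ_i = 40 + 12 + 10 = 62.

Step 2 — fraction explained by component i = λ_i / Σ λ:
  PC1: 40/62 = 0.6452
  PC2: 12/62 = 0.1935
  PC3: 10/62 = 0.1613

Step 3 — cumulative fraction after k components = (λ_1 + ... + λ_k) / Σ λ:
  k = 1: 40/62 = 0.6452
  k = 2: (40 + 12)/62 = 52/62 = 0.8387
  k = 3: (40 + 12 + 10)/62 = 62/62 = 1

Summary (fraction, with percent):

explained: PC1 0.6452 (64.52%), PC2 0.1935 (19.35%), PC3 0.1613 (16.13%);  cumulative: 0.6452, 0.8387, 1


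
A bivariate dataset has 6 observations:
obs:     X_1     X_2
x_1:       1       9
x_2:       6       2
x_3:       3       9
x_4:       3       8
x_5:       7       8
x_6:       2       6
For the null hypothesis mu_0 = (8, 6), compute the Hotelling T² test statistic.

Step 1 — sample mean vector:
  mean(X_1) = (1 + 6 + 3 + 3 + 7 + 2) / 6 = 22/6 = 3.6667
  mean(X_2) = (9 + 2 + 9 + 8 + 8 + 6) / 6 = 42/6 = 7
  x̄ = (3.6667, 7),  deviation x̄ - mu_0 = (3.6667, 7) - (8, 6) = (-4.3333, 1).

Step 2 — sample covariance matrix, S[i,j] = (1/(n-1)) · Σ_k (x_{k,i} - mean_i) · (x_{k,j} - mean_j), divisor n-1 = 5:
  S[X_1,X_1] = ((-2.6667)·(-2.6667) + (2.3333)·(2.3333) + (-0.6667)·(-0.6667) + (-0.6667)·(-0.6667) + (3.3333)·(3.3333) + (-1.6667)·(-1.6667)) / 5 = 27.3333/5 = 5.4667
  S[X_1,X_2] = ((-2.6667)·(2) + (2.3333)·(-5) + (-0.6667)·(2) + (-0.6667)·(1) + (3.3333)·(1) + (-1.6667)·(-1)) / 5 = -14/5 = -2.8
  S[X_2,X_2] = ((2)·(2) + (-5)·(-5) + (2)·(2) + (1)·(1) + (1)·(1) + (-1)·(-1)) / 5 = 36/5 = 7.2
  S = [[5.4667, -2.8],
 [-2.8, 7.2]].

Step 3 — invert S. det(S) = 5.4667·7.2 - (-2.8)² = 31.52.
  S^{-1} = (1/det) · [[d, -b], [-b, a]] = [[0.2284, 0.0888],
 [0.0888, 0.1734]].

Step 4 — quadratic form (x̄ - mu_0)^T · S^{-1} · (x̄ - mu_0):
  S^{-1} · (x̄ - mu_0) = (-0.901, -0.2115),
  (x̄ - mu_0)^T · [...] = (-4.3333)·(-0.901) + (1)·(-0.2115) = 3.6929.

Step 5 — scale by n: T² = 6 · 3.6929 = 22.1574.

T² ≈ 22.1574


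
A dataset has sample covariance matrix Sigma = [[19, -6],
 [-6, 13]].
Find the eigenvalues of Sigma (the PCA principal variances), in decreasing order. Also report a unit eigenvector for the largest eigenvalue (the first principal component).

Step 1 — characteristic polynomial of 2×2 Sigma:
  det(Sigma - λI) = λ² - trace · λ + det = 0.
  trace = 19 + 13 = 32, det = 19·13 - (-6)² = 211.
Step 2 — discriminant:
  Δ = trace² - 4·det = 1024 - 844 = 180.
Step 3 — eigenvalues:
  λ = (trace ± √Δ)/2 = (32 ± 13.4164)/2,
  λ_1 = 22.7082,  λ_2 = 9.2918.

Step 4 — unit eigenvector for λ_1: solve (Sigma - λ_1 I)v = 0. First row:
  (19 - 22.7082)·v_x + (-6)·v_y = 0, i.e. (-3.7082)·v_x + (-6)·v_y = 0,
  so v ∝ (b, λ_1 - a) = (-6, 3.7082); multiply by -1 so the first entry is positive: u = (6, -3.7082).
  ||u|| = √((6)² + (-3.7082)²) = √(49.7508) ≈ 7.0534,
  v_1 = u/||u|| ≈ (0.8507, -0.5257) (||v_1|| = 1).

λ_1 = 22.7082,  λ_2 = 9.2918;  v_1 ≈ (0.8507, -0.5257)


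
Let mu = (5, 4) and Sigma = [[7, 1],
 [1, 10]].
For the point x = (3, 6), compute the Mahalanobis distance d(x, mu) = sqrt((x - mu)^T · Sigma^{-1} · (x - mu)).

Step 1 — centre the observation: (x - mu) = (-2, 2).

Step 2 — invert Sigma. det(Sigma) = 7·10 - (1)² = 69.
  Sigma^{-1} = (1/det) · [[d, -b], [-b, a]] = [[0.1449, -0.0145],
 [-0.0145, 0.1014]].

Step 3 — form the quadratic (x - mu)^T · Sigma^{-1} · (x - mu):
  Sigma^{-1} · (x - mu) = (-0.3188, 0.2319).
  (x - mu)^T · [Sigma^{-1} · (x - mu)] = (-2)·(-0.3188) + (2)·(0.2319) = 1.1014.

Step 4 — take square root: d = √(1.1014) ≈ 1.0495.

d(x, mu) = √(1.1014) ≈ 1.0495


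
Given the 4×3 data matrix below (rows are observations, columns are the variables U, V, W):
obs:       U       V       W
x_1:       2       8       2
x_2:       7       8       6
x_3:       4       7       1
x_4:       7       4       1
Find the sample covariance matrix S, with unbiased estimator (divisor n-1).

Step 1 — column means:
  mean(U) = (2 + 7 + 4 + 7) / 4 = 20/4 = 5
  mean(V) = (8 + 8 + 7 + 4) / 4 = 27/4 = 6.75
  mean(W) = (2 + 6 + 1 + 1) / 4 = 10/4 = 2.5

Step 2 — sample covariance S[i,j] = (1/(n-1)) · Σ_k (x_{k,i} - mean_i) · (x_{k,j} - mean_j), with n-1 = 3.
  S[U,U] = ((-3)·(-3) + (2)·(2) + (-1)·(-1) + (2)·(2)) / 3 = 18/3 = 6
  S[U,V] = ((-3)·(1.25) + (2)·(1.25) + (-1)·(0.25) + (2)·(-2.75)) / 3 = -7/3 = -2.3333
  S[U,W] = ((-3)·(-0.5) + (2)·(3.5) + (-1)·(-1.5) + (2)·(-1.5)) / 3 = 7/3 = 2.3333
  S[V,V] = ((1.25)·(1.25) + (1.25)·(1.25) + (0.25)·(0.25) + (-2.75)·(-2.75)) / 3 = 10.75/3 = 3.5833
  S[V,W] = ((1.25)·(-0.5) + (1.25)·(3.5) + (0.25)·(-1.5) + (-2.75)·(-1.5)) / 3 = 7.5/3 = 2.5
  S[W,W] = ((-0.5)·(-0.5) + (3.5)·(3.5) + (-1.5)·(-1.5) + (-1.5)·(-1.5)) / 3 = 17/3 = 5.6667

S is symmetric (S[j,i] = S[i,j]). Assembling:

S = [[6, -2.3333, 2.3333],
 [-2.3333, 3.5833, 2.5],
 [2.3333, 2.5, 5.6667]]


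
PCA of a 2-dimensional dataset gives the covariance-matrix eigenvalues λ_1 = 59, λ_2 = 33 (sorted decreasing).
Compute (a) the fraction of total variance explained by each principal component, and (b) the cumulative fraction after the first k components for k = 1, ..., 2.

Step 1 — total variance = trace(Sigma) = Σ λ_i = 59 + 33 = 92.

Step 2 — fraction explained by component i = λ_i / Σ λ:
  PC1: 59/92 = 0.6413
  PC2: 33/92 = 0.3587

Step 3 — cumulative fraction after k components = (λ_1 + ... + λ_k) / Σ λ:
  k = 1: 59/92 = 0.6413
  k = 2: (59 + 33)/92 = 92/92 = 1

Summary (fraction, with percent):

explained: PC1 0.6413 (64.13%), PC2 0.3587 (35.87%);  cumulative: 0.6413, 1


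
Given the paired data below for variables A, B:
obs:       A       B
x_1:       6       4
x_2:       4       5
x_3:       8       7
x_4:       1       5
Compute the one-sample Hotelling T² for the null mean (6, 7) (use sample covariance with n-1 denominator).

Step 1 — sample mean vector:
  mean(A) = (6 + 4 + 8 + 1) / 4 = 19/4 = 4.75
  mean(B) = (4 + 5 + 7 + 5) / 4 = 21/4 = 5.25
  x̄ = (4.75, 5.25),  deviation x̄ - mu_0 = (4.75, 5.25) - (6, 7) = (-1.25, -1.75).

Step 2 — sample covariance matrix, S[i,j] = (1/(n-1)) · Σ_k (x_{k,i} - mean_i) · (x_{k,j} - mean_j), divisor n-1 = 3:
  S[A,A] = ((1.25)·(1.25) + (-0.75)·(-0.75) + (3.25)·(3.25) + (-3.75)·(-3.75)) / 3 = 26.75/3 = 8.9167
  S[A,B] = ((1.25)·(-1.25) + (-0.75)·(-0.25) + (3.25)·(1.75) + (-3.75)·(-0.25)) / 3 = 5.25/3 = 1.75
  S[B,B] = ((-1.25)·(-1.25) + (-0.25)·(-0.25) + (1.75)·(1.75) + (-0.25)·(-0.25)) / 3 = 4.75/3 = 1.5833
  S = [[8.9167, 1.75],
 [1.75, 1.5833]].

Step 3 — invert S. det(S) = 8.9167·1.5833 - (1.75)² = 11.0556.
  S^{-1} = (1/det) · [[d, -b], [-b, a]] = [[0.1432, -0.1583],
 [-0.1583, 0.8065]].

Step 4 — quadratic form (x̄ - mu_0)^T · S^{-1} · (x̄ - mu_0):
  S^{-1} · (x̄ - mu_0) = (0.098, -1.2136),
  (x̄ - mu_0)^T · [...] = (-1.25)·(0.098) + (-1.75)·(-1.2136) = 2.0013.

Step 5 — scale by n: T² = 4 · 2.0013 = 8.005.

T² ≈ 8.005


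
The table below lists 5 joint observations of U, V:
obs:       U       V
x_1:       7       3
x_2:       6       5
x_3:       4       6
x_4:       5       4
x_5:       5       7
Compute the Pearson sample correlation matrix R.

Step 1 — column means:
  mean(U) = (7 + 6 + 4 + 5 + 5) / 5 = 27/5 = 5.4
  mean(V) = (3 + 5 + 6 + 4 + 7) / 5 = 25/5 = 5

Step 2 — sample variances and covariances s[i,j] = (1/(n-1)) · Σ_k (x_{k,i} - mean_i) · (x_{k,j} - mean_j), with n-1 = 4:
  s[U,U] = ((1.6)·(1.6) + (0.6)·(0.6) + (-1.4)·(-1.4) + (-0.4)·(-0.4) + (-0.4)·(-0.4)) / 4 = 5.2/4 = 1.3
  s[U,V] = ((1.6)·(-2) + (0.6)·(0) + (-1.4)·(1) + (-0.4)·(-1) + (-0.4)·(2)) / 4 = -5/4 = -1.25
  s[V,V] = ((-2)·(-2) + (0)·(0) + (1)·(1) + (-1)·(-1) + (2)·(2)) / 4 = 10/4 = 2.5
  Sample standard deviations s_i = √(s[i,i]):
  s(U) = √(1.3) = 1.1402
  s(V) = √(2.5) = 1.5811

Step 3 — r_{ij} = s_{ij} / (s_i · s_j):
  r[U,U] = 1 (diagonal).
  r[U,V] = -1.25 / (1.1402 · 1.5811) = -1.25 / 1.8028 = -0.6934
  r[V,V] = 1 (diagonal).

R is symmetric with unit diagonal. Assembling:

R = [[1, -0.6934],
 [-0.6934, 1]]


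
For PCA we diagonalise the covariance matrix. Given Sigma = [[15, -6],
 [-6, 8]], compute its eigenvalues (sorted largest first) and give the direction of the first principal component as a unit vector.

Step 1 — characteristic polynomial of 2×2 Sigma:
  det(Sigma - λI) = λ² - trace · λ + det = 0.
  trace = 15 + 8 = 23, det = 15·8 - (-6)² = 84.
Step 2 — discriminant:
  Δ = trace² - 4·det = 529 - 336 = 193.
Step 3 — eigenvalues:
  λ = (trace ± √Δ)/2 = (23 ± 13.8924)/2,
  λ_1 = 18.4462,  λ_2 = 4.5538.

Step 4 — unit eigenvector for λ_1: solve (Sigma - λ_1 I)v = 0. First row:
  (15 - 18.4462)·v_x + (-6)·v_y = 0, i.e. (-3.4462)·v_x + (-6)·v_y = 0,
  so v ∝ (b, λ_1 - a) = (-6, 3.4462); multiply by -1 so the first entry is positive: u = (6, -3.4462).
  ||u|| = √((6)² + (-3.4462)²) = √(47.8764) ≈ 6.9193,
  v_1 = u/||u|| ≈ (0.8671, -0.4981) (||v_1|| = 1).

λ_1 = 18.4462,  λ_2 = 4.5538;  v_1 ≈ (0.8671, -0.4981)


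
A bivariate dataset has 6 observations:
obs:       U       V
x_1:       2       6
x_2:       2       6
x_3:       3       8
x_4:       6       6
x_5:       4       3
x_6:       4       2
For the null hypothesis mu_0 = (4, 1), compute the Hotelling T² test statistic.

Step 1 — sample mean vector:
  mean(U) = (2 + 2 + 3 + 6 + 4 + 4) / 6 = 21/6 = 3.5
  mean(V) = (6 + 6 + 8 + 6 + 3 + 2) / 6 = 31/6 = 5.1667
  x̄ = (3.5, 5.1667),  deviation x̄ - mu_0 = (3.5, 5.1667) - (4, 1) = (-0.5, 4.1667).

Step 2 — sample covariance matrix, S[i,j] = (1/(n-1)) · Σ_k (x_{k,i} - mean_i) · (x_{k,j} - mean_j), divisor n-1 = 5:
  S[U,U] = ((-1.5)·(-1.5) + (-1.5)·(-1.5) + (-0.5)·(-0.5) + (2.5)·(2.5) + (0.5)·(0.5) + (0.5)·(0.5)) / 5 = 11.5/5 = 2.3
  S[U,V] = ((-1.5)·(0.8333) + (-1.5)·(0.8333) + (-0.5)·(2.8333) + (2.5)·(0.8333) + (0.5)·(-2.1667) + (0.5)·(-3.1667)) / 5 = -4.5/5 = -0.9
  S[V,V] = ((0.8333)·(0.8333) + (0.8333)·(0.8333) + (2.8333)·(2.8333) + (0.8333)·(0.8333) + (-2.1667)·(-2.1667) + (-3.1667)·(-3.1667)) / 5 = 24.8333/5 = 4.9667
  S = [[2.3, -0.9],
 [-0.9, 4.9667]].

Step 3 — invert S. det(S) = 2.3·4.9667 - (-0.9)² = 10.6133.
  S^{-1} = (1/det) · [[d, -b], [-b, a]] = [[0.468, 0.0848],
 [0.0848, 0.2167]].

Step 4 — quadratic form (x̄ - mu_0)^T · S^{-1} · (x̄ - mu_0):
  S^{-1} · (x̄ - mu_0) = (0.1193, 0.8606),
  (x̄ - mu_0)^T · [...] = (-0.5)·(0.1193) + (4.1667)·(0.8606) = 3.526.

Step 5 — scale by n: T² = 6 · 3.526 = 21.1558.

T² ≈ 21.1558


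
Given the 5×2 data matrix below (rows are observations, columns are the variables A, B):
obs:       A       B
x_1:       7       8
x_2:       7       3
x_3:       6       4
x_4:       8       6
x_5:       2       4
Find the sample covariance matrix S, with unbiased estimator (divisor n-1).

Step 1 — column means:
  mean(A) = (7 + 7 + 6 + 8 + 2) / 5 = 30/5 = 6
  mean(B) = (8 + 3 + 4 + 6 + 4) / 5 = 25/5 = 5

Step 2 — sample covariance S[i,j] = (1/(n-1)) · Σ_k (x_{k,i} - mean_i) · (x_{k,j} - mean_j), with n-1 = 4.
  S[A,A] = ((1)·(1) + (1)·(1) + (0)·(0) + (2)·(2) + (-4)·(-4)) / 4 = 22/4 = 5.5
  S[A,B] = ((1)·(3) + (1)·(-2) + (0)·(-1) + (2)·(1) + (-4)·(-1)) / 4 = 7/4 = 1.75
  S[B,B] = ((3)·(3) + (-2)·(-2) + (-1)·(-1) + (1)·(1) + (-1)·(-1)) / 4 = 16/4 = 4

S is symmetric (S[j,i] = S[i,j]). Assembling:

S = [[5.5, 1.75],
 [1.75, 4]]


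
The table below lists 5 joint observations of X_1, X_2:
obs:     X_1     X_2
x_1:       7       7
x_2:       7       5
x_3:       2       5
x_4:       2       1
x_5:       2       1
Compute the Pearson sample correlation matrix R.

Step 1 — column means:
  mean(X_1) = (7 + 7 + 2 + 2 + 2) / 5 = 20/5 = 4
  mean(X_2) = (7 + 5 + 5 + 1 + 1) / 5 = 19/5 = 3.8

Step 2 — sample variances and covariances s[i,j] = (1/(n-1)) · Σ_k (x_{k,i} - mean_i) · (x_{k,j} - mean_j), with n-1 = 4:
  s[X_1,X_1] = ((3)·(3) + (3)·(3) + (-2)·(-2) + (-2)·(-2) + (-2)·(-2)) / 4 = 30/4 = 7.5
  s[X_1,X_2] = ((3)·(3.2) + (3)·(1.2) + (-2)·(1.2) + (-2)·(-2.8) + (-2)·(-2.8)) / 4 = 22/4 = 5.5
  s[X_2,X_2] = ((3.2)·(3.2) + (1.2)·(1.2) + (1.2)·(1.2) + (-2.8)·(-2.8) + (-2.8)·(-2.8)) / 4 = 28.8/4 = 7.2
  Sample standard deviations s_i = √(s[i,i]):
  s(X_1) = √(7.5) = 2.7386
  s(X_2) = √(7.2) = 2.6833

Step 3 — r_{ij} = s_{ij} / (s_i · s_j):
  r[X_1,X_1] = 1 (diagonal).
  r[X_1,X_2] = 5.5 / (2.7386 · 2.6833) = 5.5 / 7.3485 = 0.7485
  r[X_2,X_2] = 1 (diagonal).

R is symmetric with unit diagonal. Assembling:

R = [[1, 0.7485],
 [0.7485, 1]]


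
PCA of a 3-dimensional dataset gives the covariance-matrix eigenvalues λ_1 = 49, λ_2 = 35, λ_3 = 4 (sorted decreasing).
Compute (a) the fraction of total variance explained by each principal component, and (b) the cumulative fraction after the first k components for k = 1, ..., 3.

Step 1 — total variance = trace(Sigma) = Σ λ_i = 49 + 35 + 4 = 88.

Step 2 — fraction explained by component i = λ_i / Σ λ:
  PC1: 49/88 = 0.5568
  PC2: 35/88 = 0.3977
  PC3: 4/88 = 0.0455

Step 3 — cumulative fraction after k components = (λ_1 + ... + λ_k) / Σ λ:
  k = 1: 49/88 = 0.5568
  k = 2: (49 + 35)/88 = 84/88 = 0.9545
  k = 3: (49 + 35 + 4)/88 = 88/88 = 1

Summary (fraction, with percent):

explained: PC1 0.5568 (55.68%), PC2 0.3977 (39.77%), PC3 0.0455 (4.55%);  cumulative: 0.5568, 0.9545, 1


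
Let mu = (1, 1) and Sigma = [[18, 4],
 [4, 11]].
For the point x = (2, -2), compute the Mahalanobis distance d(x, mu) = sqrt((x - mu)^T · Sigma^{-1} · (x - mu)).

Step 1 — centre the observation: (x - mu) = (1, -3).

Step 2 — invert Sigma. det(Sigma) = 18·11 - (4)² = 182.
  Sigma^{-1} = (1/det) · [[d, -b], [-b, a]] = [[0.0604, -0.022],
 [-0.022, 0.0989]].

Step 3 — form the quadratic (x - mu)^T · Sigma^{-1} · (x - mu):
  Sigma^{-1} · (x - mu) = (0.1264, -0.3187).
  (x - mu)^T · [Sigma^{-1} · (x - mu)] = (1)·(0.1264) + (-3)·(-0.3187) = 1.0824.

Step 4 — take square root: d = √(1.0824) ≈ 1.0404.

d(x, mu) = √(1.0824) ≈ 1.0404


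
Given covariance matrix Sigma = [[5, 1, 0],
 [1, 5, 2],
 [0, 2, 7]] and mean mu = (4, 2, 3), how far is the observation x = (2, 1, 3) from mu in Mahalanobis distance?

Step 1 — centre the observation: (x - mu) = (-2, -1, 0).

Step 2 — invert Sigma (cofactor / det for 3×3, or solve directly):
  Sigma^{-1} = [[0.2095, -0.0473, 0.0135],
 [-0.0473, 0.2365, -0.0676],
 [0.0135, -0.0676, 0.1622]].

Step 3 — form the quadratic (x - mu)^T · Sigma^{-1} · (x - mu):
  Sigma^{-1} · (x - mu) = (-0.3716, -0.1419, 0.0405).
  (x - mu)^T · [Sigma^{-1} · (x - mu)] = (-2)·(-0.3716) + (-1)·(-0.1419) + (0)·(0.0405) = 0.8851.

Step 4 — take square root: d = √(0.8851) ≈ 0.9408.

d(x, mu) = √(0.8851) ≈ 0.9408


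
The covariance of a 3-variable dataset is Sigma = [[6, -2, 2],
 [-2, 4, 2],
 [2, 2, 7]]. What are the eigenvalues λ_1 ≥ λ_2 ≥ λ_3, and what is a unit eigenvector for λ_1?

Step 1 — characteristic polynomial p(λ) = det(λI - Sigma) = λ³ - tr·λ² + c_1·λ - det, where tr = trace, c_1 = sum of the principal 2×2 minors, det = det(Sigma):
  tr = 6 + 4 + 7 = 17,
  c_1 = (6·4 - (-2)²) + (6·7 - (2)²) + (4·7 - (2)²) = 20 + 38 + 24 = 82,
  det = 6·(4·7 - (2)²) - (-2)·((-2)·7 - (2)·(2)) + (2)·((-2)·(2) - 4·(2)) = 6·(24) - (-2)·(-18) + (2)·(-12) = 84.
  So p(λ) = λ³ - 17λ² + 82λ - 84.
Step 2 — look for an integer root (rational root theorem: any rational root is an integer divisor of 84). Testing λ = 7:
  p(7) = 343 - 833 + 574 - 84 = 0  ✓
  Dividing out (λ - 7): p(λ) = (λ - 7)(λ² - 10λ + 12).
Step 3 — remaining eigenvalues from the quadratic λ² - 10λ + 12 = 0:
  Δ = 10² - 4·12 = 100 - 48 = 52,  λ = (10 ± √52)/2 = (10 ± 7.2111)/2 ≈ 8.6056 or 1.3944.
  Sorted: λ_1 = 8.6056,  λ_2 = 7,  λ_3 = 1.3944  (check: sum = 17 = tr ✓).

Step 4 — unit eigenvector for λ_1 ≈ 8.6056: v spans the null space of (Sigma - λ_1 I), whose rows are
  r_1 = (-2.6056, -2, 2),  r_2 = (-2, -4.6056, 2),  r_3 = (2, 2, -1.6056).
  v is orthogonal to every row, so take v ∝ r_1 × r_2 = ((-2)·(2) - (2)·(-4.6056), (2)·(-2) - (-2.6056)·(2), (-2.6056)·(-4.6056) - (-2)·(-2)) ≈ (5.2111, 1.2111, 8).
  Let u = (5.2111, 1.2111, 8).
  ||u|| = √((5.2111)² + (1.2111)² + (8)²) = √(92.6224) ≈ 9.6241,  v_1 = u/||u|| ≈ (0.5415, 0.1258, 0.8313) (||v_1|| = 1).

λ_1 = 8.6056,  λ_2 = 7,  λ_3 = 1.3944;  v_1 ≈ (0.5415, 0.1258, 0.8313)


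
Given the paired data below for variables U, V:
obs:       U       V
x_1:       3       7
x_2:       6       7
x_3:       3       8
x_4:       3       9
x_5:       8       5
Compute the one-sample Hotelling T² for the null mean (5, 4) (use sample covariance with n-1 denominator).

Step 1 — sample mean vector:
  mean(U) = (3 + 6 + 3 + 3 + 8) / 5 = 23/5 = 4.6
  mean(V) = (7 + 7 + 8 + 9 + 5) / 5 = 36/5 = 7.2
  x̄ = (4.6, 7.2),  deviation x̄ - mu_0 = (4.6, 7.2) - (5, 4) = (-0.4, 3.2).

Step 2 — sample covariance matrix, S[i,j] = (1/(n-1)) · Σ_k (x_{k,i} - mean_i) · (x_{k,j} - mean_j), divisor n-1 = 4:
  S[U,U] = ((-1.6)·(-1.6) + (1.4)·(1.4) + (-1.6)·(-1.6) + (-1.6)·(-1.6) + (3.4)·(3.4)) / 4 = 21.2/4 = 5.3
  S[U,V] = ((-1.6)·(-0.2) + (1.4)·(-0.2) + (-1.6)·(0.8) + (-1.6)·(1.8) + (3.4)·(-2.2)) / 4 = -11.6/4 = -2.9
  S[V,V] = ((-0.2)·(-0.2) + (-0.2)·(-0.2) + (0.8)·(0.8) + (1.8)·(1.8) + (-2.2)·(-2.2)) / 4 = 8.8/4 = 2.2
  S = [[5.3, -2.9],
 [-2.9, 2.2]].

Step 3 — invert S. det(S) = 5.3·2.2 - (-2.9)² = 3.25.
  S^{-1} = (1/det) · [[d, -b], [-b, a]] = [[0.6769, 0.8923],
 [0.8923, 1.6308]].

Step 4 — quadratic form (x̄ - mu_0)^T · S^{-1} · (x̄ - mu_0):
  S^{-1} · (x̄ - mu_0) = (2.5846, 4.8615),
  (x̄ - mu_0)^T · [...] = (-0.4)·(2.5846) + (3.2)·(4.8615) = 14.5231.

Step 5 — scale by n: T² = 5 · 14.5231 = 72.6154.

T² ≈ 72.6154


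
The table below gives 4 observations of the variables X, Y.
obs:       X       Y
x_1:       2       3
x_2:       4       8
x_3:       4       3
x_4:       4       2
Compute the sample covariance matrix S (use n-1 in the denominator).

Step 1 — column means:
  mean(X) = (2 + 4 + 4 + 4) / 4 = 14/4 = 3.5
  mean(Y) = (3 + 8 + 3 + 2) / 4 = 16/4 = 4

Step 2 — sample covariance S[i,j] = (1/(n-1)) · Σ_k (x_{k,i} - mean_i) · (x_{k,j} - mean_j), with n-1 = 3.
  S[X,X] = ((-1.5)·(-1.5) + (0.5)·(0.5) + (0.5)·(0.5) + (0.5)·(0.5)) / 3 = 3/3 = 1
  S[X,Y] = ((-1.5)·(-1) + (0.5)·(4) + (0.5)·(-1) + (0.5)·(-2)) / 3 = 2/3 = 0.6667
  S[Y,Y] = ((-1)·(-1) + (4)·(4) + (-1)·(-1) + (-2)·(-2)) / 3 = 22/3 = 7.3333

S is symmetric (S[j,i] = S[i,j]). Assembling:

S = [[1, 0.6667],
 [0.6667, 7.3333]]


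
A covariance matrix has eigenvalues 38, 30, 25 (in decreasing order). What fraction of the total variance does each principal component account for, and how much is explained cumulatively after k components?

Step 1 — total variance = trace(Sigma) = Σ λ_i = 38 + 30 + 25 = 93.

Step 2 — fraction explained by component i = λ_i / Σ λ:
  PC1: 38/93 = 0.4086
  PC2: 30/93 = 0.3226
  PC3: 25/93 = 0.2688

Step 3 — cumulative fraction after k components = (λ_1 + ... + λ_k) / Σ λ:
  k = 1: 38/93 = 0.4086
  k = 2: (38 + 30)/93 = 68/93 = 0.7312
  k = 3: (38 + 30 + 25)/93 = 93/93 = 1

Summary (fraction, with percent):

explained: PC1 0.4086 (40.86%), PC2 0.3226 (32.26%), PC3 0.2688 (26.88%);  cumulative: 0.4086, 0.7312, 1


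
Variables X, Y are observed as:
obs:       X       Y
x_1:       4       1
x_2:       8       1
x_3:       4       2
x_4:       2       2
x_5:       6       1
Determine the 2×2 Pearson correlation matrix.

Step 1 — column means:
  mean(X) = (4 + 8 + 4 + 2 + 6) / 5 = 24/5 = 4.8
  mean(Y) = (1 + 1 + 2 + 2 + 1) / 5 = 7/5 = 1.4

Step 2 — sample variances and covariances s[i,j] = (1/(n-1)) · Σ_k (x_{k,i} - mean_i) · (x_{k,j} - mean_j), with n-1 = 4:
  s[X,X] = ((-0.8)·(-0.8) + (3.2)·(3.2) + (-0.8)·(-0.8) + (-2.8)·(-2.8) + (1.2)·(1.2)) / 4 = 20.8/4 = 5.2
  s[X,Y] = ((-0.8)·(-0.4) + (3.2)·(-0.4) + (-0.8)·(0.6) + (-2.8)·(0.6) + (1.2)·(-0.4)) / 4 = -3.6/4 = -0.9
  s[Y,Y] = ((-0.4)·(-0.4) + (-0.4)·(-0.4) + (0.6)·(0.6) + (0.6)·(0.6) + (-0.4)·(-0.4)) / 4 = 1.2/4 = 0.3
  Sample standard deviations s_i = √(s[i,i]):
  s(X) = √(5.2) = 2.2804
  s(Y) = √(0.3) = 0.5477

Step 3 — r_{ij} = s_{ij} / (s_i · s_j):
  r[X,X] = 1 (diagonal).
  r[X,Y] = -0.9 / (2.2804 · 0.5477) = -0.9 / 1.249 = -0.7206
  r[Y,Y] = 1 (diagonal).

R is symmetric with unit diagonal. Assembling:

R = [[1, -0.7206],
 [-0.7206, 1]]


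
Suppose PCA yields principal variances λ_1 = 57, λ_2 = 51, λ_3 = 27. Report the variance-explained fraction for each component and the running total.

Step 1 — total variance = trace(Sigma) = Σ λ_i = 57 + 51 + 27 = 135.

Step 2 — fraction explained by component i = λ_i / Σ λ:
  PC1: 57/135 = 0.4222
  PC2: 51/135 = 0.3778
  PC3: 27/135 = 0.2

Step 3 — cumulative fraction after k components = (λ_1 + ... + λ_k) / Σ λ:
  k = 1: 57/135 = 0.4222
  k = 2: (57 + 51)/135 = 108/135 = 0.8
  k = 3: (57 + 51 + 27)/135 = 135/135 = 1

Summary (fraction, with percent):

explained: PC1 0.4222 (42.22%), PC2 0.3778 (37.78%), PC3 0.2 (20%);  cumulative: 0.4222, 0.8, 1


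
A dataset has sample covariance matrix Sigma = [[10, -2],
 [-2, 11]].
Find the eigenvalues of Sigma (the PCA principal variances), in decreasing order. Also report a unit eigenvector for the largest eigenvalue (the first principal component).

Step 1 — characteristic polynomial of 2×2 Sigma:
  det(Sigma - λI) = λ² - trace · λ + det = 0.
  trace = 10 + 11 = 21, det = 10·11 - (-2)² = 106.
Step 2 — discriminant:
  Δ = trace² - 4·det = 441 - 424 = 17.
Step 3 — eigenvalues:
  λ = (trace ± √Δ)/2 = (21 ± 4.1231)/2,
  λ_1 = 12.5616,  λ_2 = 8.4384.

Step 4 — unit eigenvector for λ_1: solve (Sigma - λ_1 I)v = 0. First row:
  (10 - 12.5616)·v_x + (-2)·v_y = 0, i.e. (-2.5616)·v_x + (-2)·v_y = 0,
  so v ∝ (b, λ_1 - a) = (-2, 2.5616); multiply by -1 so the first entry is positive: u = (2, -2.5616).
  ||u|| = √((2)² + (-2.5616)²) = √(10.5616) ≈ 3.2499,
  v_1 = u/||u|| ≈ (0.6154, -0.7882) (||v_1|| = 1).

λ_1 = 12.5616,  λ_2 = 8.4384;  v_1 ≈ (0.6154, -0.7882)


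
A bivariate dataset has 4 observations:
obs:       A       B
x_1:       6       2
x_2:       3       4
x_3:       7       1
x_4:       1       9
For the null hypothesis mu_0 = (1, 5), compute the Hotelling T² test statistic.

Step 1 — sample mean vector:
  mean(A) = (6 + 3 + 7 + 1) / 4 = 17/4 = 4.25
  mean(B) = (2 + 4 + 1 + 9) / 4 = 16/4 = 4
  x̄ = (4.25, 4),  deviation x̄ - mu_0 = (4.25, 4) - (1, 5) = (3.25, -1).

Step 2 — sample covariance matrix, S[i,j] = (1/(n-1)) · Σ_k (x_{k,i} - mean_i) · (x_{k,j} - mean_j), divisor n-1 = 3:
  S[A,A] = ((1.75)·(1.75) + (-1.25)·(-1.25) + (2.75)·(2.75) + (-3.25)·(-3.25)) / 3 = 22.75/3 = 7.5833
  S[A,B] = ((1.75)·(-2) + (-1.25)·(0) + (2.75)·(-3) + (-3.25)·(5)) / 3 = -28/3 = -9.3333
  S[B,B] = ((-2)·(-2) + (0)·(0) + (-3)·(-3) + (5)·(5)) / 3 = 38/3 = 12.6667
  S = [[7.5833, -9.3333],
 [-9.3333, 12.6667]].

Step 3 — invert S. det(S) = 7.5833·12.6667 - (-9.3333)² = 8.9444.
  S^{-1} = (1/det) · [[d, -b], [-b, a]] = [[1.4161, 1.0435],
 [1.0435, 0.8478]].

Step 4 — quadratic form (x̄ - mu_0)^T · S^{-1} · (x̄ - mu_0):
  S^{-1} · (x̄ - mu_0) = (3.559, 2.5435),
  (x̄ - mu_0)^T · [...] = (3.25)·(3.559) + (-1)·(2.5435) = 9.0233.

Step 5 — scale by n: T² = 4 · 9.0233 = 36.0932.

T² ≈ 36.0932


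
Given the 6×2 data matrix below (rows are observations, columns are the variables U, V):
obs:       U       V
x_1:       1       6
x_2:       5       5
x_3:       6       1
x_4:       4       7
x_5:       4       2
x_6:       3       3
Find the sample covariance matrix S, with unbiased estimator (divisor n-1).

Step 1 — column means:
  mean(U) = (1 + 5 + 6 + 4 + 4 + 3) / 6 = 23/6 = 3.8333
  mean(V) = (6 + 5 + 1 + 7 + 2 + 3) / 6 = 24/6 = 4

Step 2 — sample covariance S[i,j] = (1/(n-1)) · Σ_k (x_{k,i} - mean_i) · (x_{k,j} - mean_j), with n-1 = 5.
  S[U,U] = ((-2.8333)·(-2.8333) + (1.1667)·(1.1667) + (2.1667)·(2.1667) + (0.1667)·(0.1667) + (0.1667)·(0.1667) + (-0.8333)·(-0.8333)) / 5 = 14.8333/5 = 2.9667
  S[U,V] = ((-2.8333)·(2) + (1.1667)·(1) + (2.1667)·(-3) + (0.1667)·(3) + (0.1667)·(-2) + (-0.8333)·(-1)) / 5 = -10/5 = -2
  S[V,V] = ((2)·(2) + (1)·(1) + (-3)·(-3) + (3)·(3) + (-2)·(-2) + (-1)·(-1)) / 5 = 28/5 = 5.6

S is symmetric (S[j,i] = S[i,j]). Assembling:

S = [[2.9667, -2],
 [-2, 5.6]]


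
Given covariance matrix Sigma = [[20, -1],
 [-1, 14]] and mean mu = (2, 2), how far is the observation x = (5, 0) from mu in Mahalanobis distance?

Step 1 — centre the observation: (x - mu) = (3, -2).

Step 2 — invert Sigma. det(Sigma) = 20·14 - (-1)² = 279.
  Sigma^{-1} = (1/det) · [[d, -b], [-b, a]] = [[0.0502, 0.0036],
 [0.0036, 0.0717]].

Step 3 — form the quadratic (x - mu)^T · Sigma^{-1} · (x - mu):
  Sigma^{-1} · (x - mu) = (0.1434, -0.1326).
  (x - mu)^T · [Sigma^{-1} · (x - mu)] = (3)·(0.1434) + (-2)·(-0.1326) = 0.6953.

Step 4 — take square root: d = √(0.6953) ≈ 0.8339.

d(x, mu) = √(0.6953) ≈ 0.8339


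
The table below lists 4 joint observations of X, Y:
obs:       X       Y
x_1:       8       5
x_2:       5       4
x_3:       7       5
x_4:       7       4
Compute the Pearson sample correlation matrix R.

Step 1 — column means:
  mean(X) = (8 + 5 + 7 + 7) / 4 = 27/4 = 6.75
  mean(Y) = (5 + 4 + 5 + 4) / 4 = 18/4 = 4.5

Step 2 — sample variances and covariances s[i,j] = (1/(n-1)) · Σ_k (x_{k,i} - mean_i) · (x_{k,j} - mean_j), with n-1 = 3:
  s[X,X] = ((1.25)·(1.25) + (-1.75)·(-1.75) + (0.25)·(0.25) + (0.25)·(0.25)) / 3 = 4.75/3 = 1.5833
  s[X,Y] = ((1.25)·(0.5) + (-1.75)·(-0.5) + (0.25)·(0.5) + (0.25)·(-0.5)) / 3 = 1.5/3 = 0.5
  s[Y,Y] = ((0.5)·(0.5) + (-0.5)·(-0.5) + (0.5)·(0.5) + (-0.5)·(-0.5)) / 3 = 1/3 = 0.3333
  Sample standard deviations s_i = √(s[i,i]):
  s(X) = √(1.5833) = 1.2583
  s(Y) = √(0.3333) = 0.5774

Step 3 — r_{ij} = s_{ij} / (s_i · s_j):
  r[X,X] = 1 (diagonal).
  r[X,Y] = 0.5 / (1.2583 · 0.5774) = 0.5 / 0.7265 = 0.6882
  r[Y,Y] = 1 (diagonal).

R is symmetric with unit diagonal. Assembling:

R = [[1, 0.6882],
 [0.6882, 1]]


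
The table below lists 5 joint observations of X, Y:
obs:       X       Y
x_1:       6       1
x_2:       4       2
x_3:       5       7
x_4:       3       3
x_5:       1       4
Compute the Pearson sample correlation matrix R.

Step 1 — column means:
  mean(X) = (6 + 4 + 5 + 3 + 1) / 5 = 19/5 = 3.8
  mean(Y) = (1 + 2 + 7 + 3 + 4) / 5 = 17/5 = 3.4

Step 2 — sample variances and covariances s[i,j] = (1/(n-1)) · Σ_k (x_{k,i} - mean_i) · (x_{k,j} - mean_j), with n-1 = 4:
  s[X,X] = ((2.2)·(2.2) + (0.2)·(0.2) + (1.2)·(1.2) + (-0.8)·(-0.8) + (-2.8)·(-2.8)) / 4 = 14.8/4 = 3.7
  s[X,Y] = ((2.2)·(-2.4) + (0.2)·(-1.4) + (1.2)·(3.6) + (-0.8)·(-0.4) + (-2.8)·(0.6)) / 4 = -2.6/4 = -0.65
  s[Y,Y] = ((-2.4)·(-2.4) + (-1.4)·(-1.4) + (3.6)·(3.6) + (-0.4)·(-0.4) + (0.6)·(0.6)) / 4 = 21.2/4 = 5.3
  Sample standard deviations s_i = √(s[i,i]):
  s(X) = √(3.7) = 1.9235
  s(Y) = √(5.3) = 2.3022

Step 3 — r_{ij} = s_{ij} / (s_i · s_j):
  r[X,X] = 1 (diagonal).
  r[X,Y] = -0.65 / (1.9235 · 2.3022) = -0.65 / 4.4283 = -0.1468
  r[Y,Y] = 1 (diagonal).

R is symmetric with unit diagonal. Assembling:

R = [[1, -0.1468],
 [-0.1468, 1]]


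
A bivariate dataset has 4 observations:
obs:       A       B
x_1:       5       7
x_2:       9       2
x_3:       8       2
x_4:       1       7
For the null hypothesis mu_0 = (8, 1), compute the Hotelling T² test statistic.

Step 1 — sample mean vector:
  mean(A) = (5 + 9 + 8 + 1) / 4 = 23/4 = 5.75
  mean(B) = (7 + 2 + 2 + 7) / 4 = 18/4 = 4.5
  x̄ = (5.75, 4.5),  deviation x̄ - mu_0 = (5.75, 4.5) - (8, 1) = (-2.25, 3.5).

Step 2 — sample covariance matrix, S[i,j] = (1/(n-1)) · Σ_k (x_{k,i} - mean_i) · (x_{k,j} - mean_j), divisor n-1 = 3:
  S[A,A] = ((-0.75)·(-0.75) + (3.25)·(3.25) + (2.25)·(2.25) + (-4.75)·(-4.75)) / 3 = 38.75/3 = 12.9167
  S[A,B] = ((-0.75)·(2.5) + (3.25)·(-2.5) + (2.25)·(-2.5) + (-4.75)·(2.5)) / 3 = -27.5/3 = -9.1667
  S[B,B] = ((2.5)·(2.5) + (-2.5)·(-2.5) + (-2.5)·(-2.5) + (2.5)·(2.5)) / 3 = 25/3 = 8.3333
  S = [[12.9167, -9.1667],
 [-9.1667, 8.3333]].

Step 3 — invert S. det(S) = 12.9167·8.3333 - (-9.1667)² = 23.6111.
  S^{-1} = (1/det) · [[d, -b], [-b, a]] = [[0.3529, 0.3882],
 [0.3882, 0.5471]].

Step 4 — quadratic form (x̄ - mu_0)^T · S^{-1} · (x̄ - mu_0):
  S^{-1} · (x̄ - mu_0) = (0.5647, 1.0412),
  (x̄ - mu_0)^T · [...] = (-2.25)·(0.5647) + (3.5)·(1.0412) = 2.3735.

Step 5 — scale by n: T² = 4 · 2.3735 = 9.4941.

T² ≈ 9.4941


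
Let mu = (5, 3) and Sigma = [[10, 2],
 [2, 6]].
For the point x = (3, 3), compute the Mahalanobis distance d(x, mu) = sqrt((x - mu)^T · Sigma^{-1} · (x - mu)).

Step 1 — centre the observation: (x - mu) = (-2, 0).

Step 2 — invert Sigma. det(Sigma) = 10·6 - (2)² = 56.
  Sigma^{-1} = (1/det) · [[d, -b], [-b, a]] = [[0.1071, -0.0357],
 [-0.0357, 0.1786]].

Step 3 — form the quadratic (x - mu)^T · Sigma^{-1} · (x - mu):
  Sigma^{-1} · (x - mu) = (-0.2143, 0.0714).
  (x - mu)^T · [Sigma^{-1} · (x - mu)] = (-2)·(-0.2143) + (0)·(0.0714) = 0.4286.

Step 4 — take square root: d = √(0.4286) ≈ 0.6547.

d(x, mu) = √(0.4286) ≈ 0.6547


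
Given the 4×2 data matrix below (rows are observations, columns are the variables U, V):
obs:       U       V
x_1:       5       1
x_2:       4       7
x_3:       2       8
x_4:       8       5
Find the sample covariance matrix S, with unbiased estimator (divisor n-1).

Step 1 — column means:
  mean(U) = (5 + 4 + 2 + 8) / 4 = 19/4 = 4.75
  mean(V) = (1 + 7 + 8 + 5) / 4 = 21/4 = 5.25

Step 2 — sample covariance S[i,j] = (1/(n-1)) · Σ_k (x_{k,i} - mean_i) · (x_{k,j} - mean_j), with n-1 = 3.
  S[U,U] = ((0.25)·(0.25) + (-0.75)·(-0.75) + (-2.75)·(-2.75) + (3.25)·(3.25)) / 3 = 18.75/3 = 6.25
  S[U,V] = ((0.25)·(-4.25) + (-0.75)·(1.75) + (-2.75)·(2.75) + (3.25)·(-0.25)) / 3 = -10.75/3 = -3.5833
  S[V,V] = ((-4.25)·(-4.25) + (1.75)·(1.75) + (2.75)·(2.75) + (-0.25)·(-0.25)) / 3 = 28.75/3 = 9.5833

S is symmetric (S[j,i] = S[i,j]). Assembling:

S = [[6.25, -3.5833],
 [-3.5833, 9.5833]]


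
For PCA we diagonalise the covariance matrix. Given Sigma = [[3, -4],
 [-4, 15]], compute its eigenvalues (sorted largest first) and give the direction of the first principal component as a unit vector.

Step 1 — characteristic polynomial of 2×2 Sigma:
  det(Sigma - λI) = λ² - trace · λ + det = 0.
  trace = 3 + 15 = 18, det = 3·15 - (-4)² = 29.
Step 2 — discriminant:
  Δ = trace² - 4·det = 324 - 116 = 208.
Step 3 — eigenvalues:
  λ = (trace ± √Δ)/2 = (18 ± 14.4222)/2,
  λ_1 = 16.2111,  λ_2 = 1.7889.

Step 4 — unit eigenvector for λ_1: solve (Sigma - λ_1 I)v = 0. First row:
  (3 - 16.2111)·v_x + (-4)·v_y = 0, i.e. (-13.2111)·v_x + (-4)·v_y = 0,
  so v ∝ (b, λ_1 - a) = (-4, 13.2111); multiply by -1 so the first entry is positive: u = (4, -13.2111).
  ||u|| = √((4)² + (-13.2111)²) = √(190.5332) ≈ 13.8034,
  v_1 = u/||u|| ≈ (0.2898, -0.9571) (||v_1|| = 1).

λ_1 = 16.2111,  λ_2 = 1.7889;  v_1 ≈ (0.2898, -0.9571)


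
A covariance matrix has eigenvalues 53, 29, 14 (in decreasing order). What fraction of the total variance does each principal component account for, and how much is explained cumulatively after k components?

Step 1 — total variance = trace(Sigma) = Σ λ_i = 53 + 29 + 14 = 96.

Step 2 — fraction explained by component i = λ_i / Σ λ:
  PC1: 53/96 = 0.5521
  PC2: 29/96 = 0.3021
  PC3: 14/96 = 0.1458

Step 3 — cumulative fraction after k components = (λ_1 + ... + λ_k) / Σ λ:
  k = 1: 53/96 = 0.5521
  k = 2: (53 + 29)/96 = 82/96 = 0.8542
  k = 3: (53 + 29 + 14)/96 = 96/96 = 1

Summary (fraction, with percent):

explained: PC1 0.5521 (55.21%), PC2 0.3021 (30.21%), PC3 0.1458 (14.58%);  cumulative: 0.5521, 0.8542, 1
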